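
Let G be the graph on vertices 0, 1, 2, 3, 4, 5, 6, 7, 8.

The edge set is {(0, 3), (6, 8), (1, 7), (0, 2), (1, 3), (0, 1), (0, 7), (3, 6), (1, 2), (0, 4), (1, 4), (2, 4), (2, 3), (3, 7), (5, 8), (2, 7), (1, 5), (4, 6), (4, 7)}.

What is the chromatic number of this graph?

5

0, 1, 2, 4, 7 form a clique, so at least 5 colors are needed.
5 colors suffice: 0=d, 1=a, 2=e, 3=c, 4=c, 5=c, 6=a, 7=b, 8=b. Each edge has distinct colors on its endpoints.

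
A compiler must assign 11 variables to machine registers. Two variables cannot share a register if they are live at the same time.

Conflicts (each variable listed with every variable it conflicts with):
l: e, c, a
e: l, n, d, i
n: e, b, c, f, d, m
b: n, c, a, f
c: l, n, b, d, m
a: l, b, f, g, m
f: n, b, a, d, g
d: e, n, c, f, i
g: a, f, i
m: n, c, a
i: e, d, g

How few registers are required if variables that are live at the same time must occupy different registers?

n, c, m are mutually in conflict, so at least 3 registers are needed.
A valid assignment using 3 registers: l=3, e=2, n=1, b=3, c=2, a=1, f=2, d=3, g=3, m=3, i=1. Every pair that conflicts lands in different registers.

3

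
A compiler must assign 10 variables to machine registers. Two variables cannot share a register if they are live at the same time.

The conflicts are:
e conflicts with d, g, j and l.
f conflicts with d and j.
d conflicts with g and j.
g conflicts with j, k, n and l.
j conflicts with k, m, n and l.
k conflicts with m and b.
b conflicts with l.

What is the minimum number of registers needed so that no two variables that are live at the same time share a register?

4

e, d, g, j pairwise conflict, so at least 4 registers are needed.
4 registers suffice: register 1 → {j, b}; register 2 → {f, g, m}; register 3 → {e, k, n}; register 4 → {d, l}. Each listed conflict is separated.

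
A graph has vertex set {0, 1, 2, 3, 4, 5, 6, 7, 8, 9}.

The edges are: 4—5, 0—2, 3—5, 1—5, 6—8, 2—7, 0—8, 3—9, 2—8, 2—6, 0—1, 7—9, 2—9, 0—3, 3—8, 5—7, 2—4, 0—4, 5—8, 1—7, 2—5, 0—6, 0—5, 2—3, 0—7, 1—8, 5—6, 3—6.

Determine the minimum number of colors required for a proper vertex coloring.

6

0, 2, 3, 5, 6, 8 form a clique, so at least 6 colors are needed.
One proper 6-coloring: 0=green, 1=red, 2=red, 3=yellow, 4=yellow, 5=blue, 6=orange, 7=yellow, 8=purple, 9=blue. Every edge joins two different colors.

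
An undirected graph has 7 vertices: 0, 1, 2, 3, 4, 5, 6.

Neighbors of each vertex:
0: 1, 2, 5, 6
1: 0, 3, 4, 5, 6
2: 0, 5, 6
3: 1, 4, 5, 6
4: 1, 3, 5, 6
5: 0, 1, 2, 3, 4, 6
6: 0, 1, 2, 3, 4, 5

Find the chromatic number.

1, 3, 4, 5, 6 are mutually adjacent (a clique of size 5), so at least 5 colors are needed.
5 colors suffice: color red → {6}; color blue → {5}; color green → {1, 2}; color yellow → {0, 3}; color purple → {4}. Every edge joins two different colors.

5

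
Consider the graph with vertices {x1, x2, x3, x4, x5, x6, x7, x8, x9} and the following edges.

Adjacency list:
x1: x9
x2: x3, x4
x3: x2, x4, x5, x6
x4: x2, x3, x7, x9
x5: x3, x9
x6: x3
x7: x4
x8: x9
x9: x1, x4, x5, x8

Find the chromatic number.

3

x2, x3, x4 are pairwise adjacent, so at least 3 colors are needed.
3 colors suffice: color 1 → {x1, x4, x5, x6, x8}; color 2 → {x3, x7, x9}; color 3 → {x2}. Each edge has distinct colors on its endpoints.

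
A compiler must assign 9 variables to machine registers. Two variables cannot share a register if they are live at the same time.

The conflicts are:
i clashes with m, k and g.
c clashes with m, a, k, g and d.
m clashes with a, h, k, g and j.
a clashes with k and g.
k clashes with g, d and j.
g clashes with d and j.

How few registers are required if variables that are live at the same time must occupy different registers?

5

c, m, a, k, g pairwise conflict, so at least 5 registers are needed.
5 registers suffice: register 1 → {m, d}; register 2 → {h, k}; register 3 → {g}; register 4 → {i, c, j}; register 5 → {a}. Each listed conflict is separated.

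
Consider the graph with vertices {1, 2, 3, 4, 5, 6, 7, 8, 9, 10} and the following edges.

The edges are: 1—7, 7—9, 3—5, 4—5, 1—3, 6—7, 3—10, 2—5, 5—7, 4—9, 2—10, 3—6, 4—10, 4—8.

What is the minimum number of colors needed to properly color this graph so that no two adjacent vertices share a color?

3 and 5 are adjacent, so at least 2 colors are needed.
A valid assignment using 2 colors: 1=blue, 2=red, 3=red, 4=red, 5=blue, 6=blue, 7=red, 8=blue, 9=blue, 10=blue. Every edge joins two different colors.

2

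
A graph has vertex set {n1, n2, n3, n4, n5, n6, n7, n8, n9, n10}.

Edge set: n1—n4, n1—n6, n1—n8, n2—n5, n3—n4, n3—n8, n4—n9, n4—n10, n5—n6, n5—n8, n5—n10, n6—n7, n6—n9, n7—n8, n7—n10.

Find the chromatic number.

The cycle n10-n4-n3-n8-n5-n10 has odd length 5, so it cannot be 2-colored; at least 3 colors are needed.
A valid assignment using 3 colors: n1=B, n2=R, n3=B, n4=R, n5=B, n6=R, n7=B, n8=R, n9=B, n10=G. Each edge has distinct colors on its endpoints.

3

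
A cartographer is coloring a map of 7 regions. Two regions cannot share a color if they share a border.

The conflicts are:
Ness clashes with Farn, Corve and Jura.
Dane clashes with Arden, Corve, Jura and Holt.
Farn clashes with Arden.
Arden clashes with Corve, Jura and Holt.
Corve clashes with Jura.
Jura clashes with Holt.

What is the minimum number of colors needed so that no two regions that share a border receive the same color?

4

Dane, Arden, Corve, Jura are mutually in conflict, so at least 4 colors are needed.
4 colors suffice: color 1 → {Farn, Jura}; color 2 → {Ness, Arden}; color 3 → {Corve, Holt}; color 4 → {Dane}. No two conflicting regions share a color.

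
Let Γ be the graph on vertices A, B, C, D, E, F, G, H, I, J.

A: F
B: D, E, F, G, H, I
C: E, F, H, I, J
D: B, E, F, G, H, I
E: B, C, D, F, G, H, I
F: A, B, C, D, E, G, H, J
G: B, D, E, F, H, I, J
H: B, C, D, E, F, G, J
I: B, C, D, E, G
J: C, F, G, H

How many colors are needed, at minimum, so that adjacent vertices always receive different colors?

B, D, E, F, G, H are pairwise adjacent (a clique of size 6), so at least 6 colors are needed.
One proper 6-coloring: A=2, B=6, C=4, D=5, E=3, F=1, G=4, H=2, I=1, J=3. No two adjacent vertices share a color.

6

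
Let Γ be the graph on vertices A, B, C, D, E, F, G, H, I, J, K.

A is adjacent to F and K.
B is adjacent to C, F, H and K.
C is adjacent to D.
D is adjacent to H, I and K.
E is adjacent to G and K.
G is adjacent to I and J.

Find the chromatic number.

The cycle G-I-D-K-E-G has odd length 5, so it cannot be 2-colored; at least 3 colors are needed.
3 colors suffice: color red → {A, B, D, G}; color blue → {C, F, H, I, J, K}; color green → {E}. Every edge joins two different colors.

3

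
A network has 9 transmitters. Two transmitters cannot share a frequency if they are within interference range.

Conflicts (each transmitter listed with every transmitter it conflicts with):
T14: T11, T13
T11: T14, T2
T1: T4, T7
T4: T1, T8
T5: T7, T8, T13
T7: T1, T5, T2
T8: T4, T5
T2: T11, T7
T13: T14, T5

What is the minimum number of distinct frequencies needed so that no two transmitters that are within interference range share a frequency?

3

The cycle T7-T5-T8-T4-T1-T7 has odd length 5, so it cannot be 2-colored; at least 3 frequencies are needed.
3 frequencies suffice: frequency 1 → {T11, T7, T8, T13}; frequency 2 → {T14, T4, T5, T2}; frequency 3 → {T1}. No two conflicting transmitters share a frequency.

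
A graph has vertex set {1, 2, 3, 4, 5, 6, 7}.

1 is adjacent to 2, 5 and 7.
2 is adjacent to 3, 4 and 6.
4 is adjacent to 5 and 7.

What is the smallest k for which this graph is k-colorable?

2

2 and 6 are adjacent, so at least 2 colors are needed.
One proper 2-coloring: 1=b, 2=a, 3=b, 4=b, 5=a, 6=b, 7=a. No two adjacent vertices share a color.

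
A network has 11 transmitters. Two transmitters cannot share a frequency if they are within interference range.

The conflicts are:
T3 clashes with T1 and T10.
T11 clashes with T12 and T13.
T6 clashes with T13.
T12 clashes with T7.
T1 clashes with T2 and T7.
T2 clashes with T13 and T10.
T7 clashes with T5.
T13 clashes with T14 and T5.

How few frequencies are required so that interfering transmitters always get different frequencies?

3

The cycle T13-T11-T12-T7-T5-T13 has odd length 5, so it cannot be 2-colored; at least 3 frequencies are needed.
3 frequencies suffice: T3=2, T11=2, T6=2, T12=1, T1=1, T2=2, T7=2, T13=1, T10=1, T14=2, T5=3. Every pair that conflicts lands in different frequencies.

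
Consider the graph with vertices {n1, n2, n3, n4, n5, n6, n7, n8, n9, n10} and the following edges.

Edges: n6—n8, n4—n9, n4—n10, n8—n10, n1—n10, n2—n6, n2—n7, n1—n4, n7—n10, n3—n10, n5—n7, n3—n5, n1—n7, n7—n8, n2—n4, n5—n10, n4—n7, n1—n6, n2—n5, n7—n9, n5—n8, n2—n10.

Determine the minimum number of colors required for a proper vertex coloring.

4

n5, n7, n8, n10 form a clique, so at least 4 colors are needed.
4 colors suffice: color red → {n3, n6, n7}; color blue → {n9, n10}; color green → {n4, n5}; color yellow → {n1, n2, n8}. Every edge joins two different colors.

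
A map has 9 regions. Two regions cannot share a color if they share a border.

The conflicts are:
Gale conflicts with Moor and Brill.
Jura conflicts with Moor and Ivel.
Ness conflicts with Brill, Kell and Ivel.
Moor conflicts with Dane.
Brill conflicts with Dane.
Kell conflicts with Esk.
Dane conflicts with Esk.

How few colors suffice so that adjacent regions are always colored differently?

3

The cycle Ness-Kell-Esk-Dane-Brill-Ness has odd length 5, so it cannot be 2-colored; at least 3 colors are needed.
One proper 3-coloring: Gale=2, Jura=3, Ness=1, Moor=1, Brill=3, Kell=2, Ivel=2, Dane=2, Esk=1. Every pair that conflicts lands in different colors.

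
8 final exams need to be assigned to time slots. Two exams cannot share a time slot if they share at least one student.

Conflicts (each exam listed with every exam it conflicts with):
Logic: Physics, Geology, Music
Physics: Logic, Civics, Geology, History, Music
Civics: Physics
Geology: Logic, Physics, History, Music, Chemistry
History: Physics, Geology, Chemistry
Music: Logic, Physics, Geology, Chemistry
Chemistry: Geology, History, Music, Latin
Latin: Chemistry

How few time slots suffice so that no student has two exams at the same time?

4

Logic, Physics, Geology, Music pairwise conflict, so at least 4 time slots are needed.
4 time slots suffice: Logic=4, Physics=2, Civics=1, Geology=1, History=3, Music=3, Chemistry=2, Latin=1. Each listed conflict is separated.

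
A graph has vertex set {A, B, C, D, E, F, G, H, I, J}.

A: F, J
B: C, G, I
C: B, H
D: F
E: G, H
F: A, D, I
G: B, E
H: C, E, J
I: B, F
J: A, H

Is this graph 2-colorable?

No

The cycle G-E-H-C-B-G has odd length 5, so it cannot be 2-colored; at least 3 colors are needed.
So 2 colors are not enough.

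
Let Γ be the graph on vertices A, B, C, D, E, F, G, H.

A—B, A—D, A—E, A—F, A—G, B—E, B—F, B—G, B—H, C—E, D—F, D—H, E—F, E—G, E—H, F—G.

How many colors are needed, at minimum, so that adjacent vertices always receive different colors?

A, B, E, F, G form a clique, so at least 5 colors are needed.
One proper 5-coloring: A=4, B=3, C=2, D=1, E=1, F=2, G=5, H=2. Every edge joins two different colors.

5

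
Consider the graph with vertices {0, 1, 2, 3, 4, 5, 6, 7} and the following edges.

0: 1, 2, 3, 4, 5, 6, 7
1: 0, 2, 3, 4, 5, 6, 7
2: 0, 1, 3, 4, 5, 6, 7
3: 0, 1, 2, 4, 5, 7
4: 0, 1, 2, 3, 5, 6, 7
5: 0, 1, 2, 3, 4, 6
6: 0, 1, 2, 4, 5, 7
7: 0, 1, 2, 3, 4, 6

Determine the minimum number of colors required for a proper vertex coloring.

0, 1, 2, 3, 4, 7 are mutually adjacent (a clique of size 6), so at least 6 colors are needed.
6 colors suffice: color a → {4}; color b → {1}; color c → {0}; color d → {2}; color e → {3, 6}; color f → {5, 7}. Every edge joins two different colors.

6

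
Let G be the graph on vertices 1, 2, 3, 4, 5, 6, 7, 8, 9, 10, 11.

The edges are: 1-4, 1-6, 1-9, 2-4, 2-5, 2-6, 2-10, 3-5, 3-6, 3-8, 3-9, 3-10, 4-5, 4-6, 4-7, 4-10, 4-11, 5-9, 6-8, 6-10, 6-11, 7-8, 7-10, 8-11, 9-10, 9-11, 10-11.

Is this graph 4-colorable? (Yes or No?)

The chromatic number is 4. 4, 6, 10, 11 are pairwise adjacent (a clique of size 4), so at least 4 colors are needed.
4 colors suffice: 1=c, 2=d, 3=b, 4=b, 5=c, 6=a, 7=a, 8=c, 9=a, 10=c, 11=d.
That is already a proper 4-coloring.

Yes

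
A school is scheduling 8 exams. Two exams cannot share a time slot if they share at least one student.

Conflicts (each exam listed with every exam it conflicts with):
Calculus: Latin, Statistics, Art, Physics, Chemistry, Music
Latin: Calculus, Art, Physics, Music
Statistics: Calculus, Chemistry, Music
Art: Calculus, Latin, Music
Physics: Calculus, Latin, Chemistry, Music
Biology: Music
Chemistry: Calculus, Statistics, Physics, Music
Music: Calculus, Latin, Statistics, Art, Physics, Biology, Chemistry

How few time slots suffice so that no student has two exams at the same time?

Calculus, Latin, Art, Music are mutually in conflict, so at least 4 time slots are needed.
4 time slots suffice: time slot 1 → {Music}; time slot 2 → {Calculus, Biology}; time slot 3 → {Statistics, Art, Physics}; time slot 4 → {Latin, Chemistry}. Every pair that conflicts lands in different time slots.

4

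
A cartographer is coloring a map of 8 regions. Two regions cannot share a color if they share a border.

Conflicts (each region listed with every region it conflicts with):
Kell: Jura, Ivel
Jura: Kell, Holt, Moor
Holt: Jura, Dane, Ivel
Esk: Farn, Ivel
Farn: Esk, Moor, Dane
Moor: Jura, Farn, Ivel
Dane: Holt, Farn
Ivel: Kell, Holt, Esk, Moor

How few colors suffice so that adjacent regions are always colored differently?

3

The cycle Farn-Esk-Ivel-Holt-Dane-Farn has odd length 5, so it cannot be 2-colored; at least 3 colors are needed.
3 colors suffice: color 1 → {Jura, Farn, Ivel}; color 2 → {Kell, Holt, Esk, Moor}; color 3 → {Dane}. No two conflicting regions share a color.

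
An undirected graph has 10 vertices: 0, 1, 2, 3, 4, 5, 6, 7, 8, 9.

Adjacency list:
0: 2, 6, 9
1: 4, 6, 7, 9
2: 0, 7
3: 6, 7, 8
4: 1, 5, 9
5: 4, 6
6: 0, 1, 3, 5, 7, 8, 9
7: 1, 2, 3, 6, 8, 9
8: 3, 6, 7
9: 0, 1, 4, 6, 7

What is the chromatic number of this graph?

1, 6, 7, 9 are pairwise adjacent (a clique of size 4), so at least 4 colors are needed.
A valid assignment using 4 colors: 0=blue, 1=yellow, 2=red, 3=green, 4=red, 5=blue, 6=red, 7=blue, 8=yellow, 9=green. Every edge joins two different colors.

4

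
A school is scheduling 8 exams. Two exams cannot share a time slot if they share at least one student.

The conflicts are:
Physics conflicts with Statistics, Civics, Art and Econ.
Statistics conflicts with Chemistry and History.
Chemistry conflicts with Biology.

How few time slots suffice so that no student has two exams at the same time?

Physics and Econ conflict, so at least 2 time slots are needed.
2 time slots suffice: Physics=1, Statistics=2, Civics=2, Chemistry=1, Art=2, Econ=2, Biology=2, History=1. No two conflicting exams share a time slot.

2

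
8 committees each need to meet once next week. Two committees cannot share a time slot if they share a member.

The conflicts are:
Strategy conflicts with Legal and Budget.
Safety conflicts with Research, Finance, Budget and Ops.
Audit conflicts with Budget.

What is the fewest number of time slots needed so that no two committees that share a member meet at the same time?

Audit and Budget conflict, so at least 2 time slots are needed.
2 time slots suffice: time slot 1 → {Strategy, Safety, Audit}; time slot 2 → {Legal, Research, Finance, Budget, Ops}. Every pair that conflicts lands in different time slots.

2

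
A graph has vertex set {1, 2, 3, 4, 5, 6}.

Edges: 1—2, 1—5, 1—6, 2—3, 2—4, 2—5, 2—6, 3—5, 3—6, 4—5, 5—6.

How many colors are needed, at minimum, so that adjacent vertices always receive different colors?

4

2, 3, 5, 6 are pairwise adjacent (a clique of size 4), so at least 4 colors are needed.
4 colors suffice: color a → {5}; color b → {2}; color c → {4, 6}; color d → {1, 3}. No two adjacent vertices share a color.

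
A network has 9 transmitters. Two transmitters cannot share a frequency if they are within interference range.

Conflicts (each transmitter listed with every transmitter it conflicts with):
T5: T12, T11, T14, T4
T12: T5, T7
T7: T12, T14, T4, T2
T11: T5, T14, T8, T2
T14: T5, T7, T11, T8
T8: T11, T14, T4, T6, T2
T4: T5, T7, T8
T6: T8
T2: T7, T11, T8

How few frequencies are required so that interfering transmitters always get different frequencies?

3

T11, T14, T8 all conflict with each other, so at least 3 frequencies are needed.
3 frequencies suffice: frequency 1 → {T5, T7, T8}; frequency 2 → {T12, T14, T4, T6, T2}; frequency 3 → {T11}. No two conflicting transmitters share a frequency.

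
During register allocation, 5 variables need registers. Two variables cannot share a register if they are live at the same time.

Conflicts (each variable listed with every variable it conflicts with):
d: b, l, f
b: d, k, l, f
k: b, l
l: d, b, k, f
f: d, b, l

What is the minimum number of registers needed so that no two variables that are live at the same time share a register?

4

d, b, l, f pairwise conflict, so at least 4 registers are needed.
4 registers suffice: register 1 → {l}; register 2 → {b}; register 3 → {k, f}; register 4 → {d}. Every pair that conflicts lands in different registers.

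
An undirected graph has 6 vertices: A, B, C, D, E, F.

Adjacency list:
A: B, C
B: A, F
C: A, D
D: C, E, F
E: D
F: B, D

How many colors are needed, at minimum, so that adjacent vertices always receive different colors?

3

The cycle A-B-F-D-C-A has odd length 5, so it cannot be 2-colored; at least 3 colors are needed.
One proper 3-coloring: A=3, B=1, C=2, D=1, E=2, F=2. Each edge has distinct colors on its endpoints.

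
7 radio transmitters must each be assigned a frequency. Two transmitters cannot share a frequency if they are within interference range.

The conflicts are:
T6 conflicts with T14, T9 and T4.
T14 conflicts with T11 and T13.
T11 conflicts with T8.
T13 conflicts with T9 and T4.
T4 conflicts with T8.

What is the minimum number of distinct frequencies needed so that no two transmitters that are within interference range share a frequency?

The cycle T14-T11-T8-T4-T13-T14 has odd length 5, so it cannot be 2-colored; at least 3 frequencies are needed.
A valid assignment using 3 frequencies: T6=1, T14=2, T11=3, T13=1, T9=2, T4=2, T8=1. No two conflicting transmitters share a frequency.

3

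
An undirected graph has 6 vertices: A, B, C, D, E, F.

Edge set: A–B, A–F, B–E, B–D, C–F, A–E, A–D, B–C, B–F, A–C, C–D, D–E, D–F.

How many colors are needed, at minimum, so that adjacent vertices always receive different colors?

A, B, C, D, F are mutually adjacent (a clique of size 5), so at least 5 colors are needed.
5 colors suffice: color 1 → {A}; color 2 → {D}; color 3 → {B}; color 4 → {C, E}; color 5 → {F}. Every edge joins two different colors.

5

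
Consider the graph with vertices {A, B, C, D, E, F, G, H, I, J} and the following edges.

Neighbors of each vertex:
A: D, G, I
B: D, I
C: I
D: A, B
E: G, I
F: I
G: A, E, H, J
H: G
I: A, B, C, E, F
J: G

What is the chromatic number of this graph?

C and I are adjacent, so at least 2 colors are needed.
2 colors suffice: color 1 → {D, G, I}; color 2 → {A, B, C, E, F, H, J}. Each edge has distinct colors on its endpoints.

2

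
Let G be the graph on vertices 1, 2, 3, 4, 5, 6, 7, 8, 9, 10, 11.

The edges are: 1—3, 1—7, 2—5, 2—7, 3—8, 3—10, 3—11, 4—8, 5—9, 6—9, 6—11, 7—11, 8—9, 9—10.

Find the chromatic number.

3

The cycle 11-3-8-9-6-11 has odd length 5, so it cannot be 2-colored; at least 3 colors are needed.
3 colors suffice: 1=b, 2=c, 3=a, 4=a, 5=b, 6=c, 7=a, 8=b, 9=a, 10=b, 11=b. Every edge joins two different colors.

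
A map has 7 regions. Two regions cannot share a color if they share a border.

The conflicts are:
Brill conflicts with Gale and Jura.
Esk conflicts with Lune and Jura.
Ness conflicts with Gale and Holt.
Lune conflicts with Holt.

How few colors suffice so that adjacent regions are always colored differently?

3

The cycle Lune-Holt-Ness-Gale-Brill-Jura-Esk-Lune has odd length 7, so it cannot be 2-colored; at least 3 colors are needed.
3 colors suffice: color 1 → {Esk, Gale, Holt}; color 2 → {Brill, Ness, Lune}; color 3 → {Jura}. No two conflicting regions share a color.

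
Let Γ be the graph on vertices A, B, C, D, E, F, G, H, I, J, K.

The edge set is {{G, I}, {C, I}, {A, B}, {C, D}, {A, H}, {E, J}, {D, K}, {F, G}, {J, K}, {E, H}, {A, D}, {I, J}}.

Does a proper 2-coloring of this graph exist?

The cycle D-C-I-J-K-D has odd length 5, so it cannot be 2-colored; at least 3 colors are needed.
So 2 colors are not enough.

No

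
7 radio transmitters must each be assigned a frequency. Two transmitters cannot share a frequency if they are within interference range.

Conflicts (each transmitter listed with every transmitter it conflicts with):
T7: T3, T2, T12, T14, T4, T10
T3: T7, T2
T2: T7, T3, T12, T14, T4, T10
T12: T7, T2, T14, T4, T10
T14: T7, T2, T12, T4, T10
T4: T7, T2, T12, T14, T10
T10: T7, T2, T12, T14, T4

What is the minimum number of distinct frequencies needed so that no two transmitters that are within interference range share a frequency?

T7, T2, T12, T14, T4, T10 pairwise conflict, so at least 6 frequencies are needed.
6 frequencies suffice: frequency 1 → {T2}; frequency 2 → {T7}; frequency 3 → {T3, T14}; frequency 4 → {T12}; frequency 5 → {T4}; frequency 6 → {T10}. Every pair that conflicts lands in different frequencies.

6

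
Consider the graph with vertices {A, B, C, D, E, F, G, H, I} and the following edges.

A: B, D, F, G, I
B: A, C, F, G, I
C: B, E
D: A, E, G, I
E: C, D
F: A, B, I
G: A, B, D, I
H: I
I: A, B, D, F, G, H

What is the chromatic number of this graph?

A, B, G, I are mutually adjacent (a clique of size 4), so at least 4 colors are needed.
4 colors suffice: A=2, B=3, C=1, D=3, E=2, F=4, G=4, H=2, I=1. Every edge joins two different colors.

4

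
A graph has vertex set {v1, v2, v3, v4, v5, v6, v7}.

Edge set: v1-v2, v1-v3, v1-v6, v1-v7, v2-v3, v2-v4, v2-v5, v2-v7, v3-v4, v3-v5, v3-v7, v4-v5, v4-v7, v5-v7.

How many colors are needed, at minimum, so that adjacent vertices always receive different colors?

v2, v3, v4, v5, v7 are pairwise adjacent (a clique of size 5), so at least 5 colors are needed.
A valid assignment using 5 colors: v1=Y, v2=R, v3=B, v4=Y, v5=P, v6=R, v7=G. Every edge joins two different colors.

5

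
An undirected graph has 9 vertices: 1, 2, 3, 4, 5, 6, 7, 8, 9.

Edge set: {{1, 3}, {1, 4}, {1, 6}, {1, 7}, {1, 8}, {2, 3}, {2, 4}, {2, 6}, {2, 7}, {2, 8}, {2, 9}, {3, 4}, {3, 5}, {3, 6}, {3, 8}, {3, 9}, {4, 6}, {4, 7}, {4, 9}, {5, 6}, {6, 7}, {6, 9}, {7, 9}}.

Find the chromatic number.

5

2, 3, 4, 6, 9 form a clique, so at least 5 colors are needed.
One proper 5-coloring: 1=yellow, 2=yellow, 3=red, 4=green, 5=green, 6=blue, 7=red, 8=blue, 9=purple. Every edge joins two different colors.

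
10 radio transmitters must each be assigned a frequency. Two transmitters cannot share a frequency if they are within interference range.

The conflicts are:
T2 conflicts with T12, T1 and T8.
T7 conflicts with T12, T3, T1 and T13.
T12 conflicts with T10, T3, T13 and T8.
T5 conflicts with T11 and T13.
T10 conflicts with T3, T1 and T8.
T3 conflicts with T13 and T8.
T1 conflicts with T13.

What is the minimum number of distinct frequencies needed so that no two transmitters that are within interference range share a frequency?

4

T7, T12, T3, T13 all conflict with each other, so at least 4 frequencies are needed.
A valid assignment using 4 frequencies: T2=3, T7=4, T12=1, T5=1, T10=4, T3=3, T11=2, T1=1, T13=2, T8=2. No two conflicting transmitters share a frequency.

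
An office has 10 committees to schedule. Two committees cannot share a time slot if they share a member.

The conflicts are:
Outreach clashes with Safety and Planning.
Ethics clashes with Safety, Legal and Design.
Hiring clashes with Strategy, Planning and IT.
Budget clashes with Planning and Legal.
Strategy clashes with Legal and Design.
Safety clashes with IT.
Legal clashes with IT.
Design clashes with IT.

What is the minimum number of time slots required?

The cycle Planning-Budget-Legal-Strategy-Hiring-Planning has odd length 5, so it cannot be 2-colored; at least 3 time slots are needed.
3 time slots suffice: time slot 1 → {Safety, Planning, Legal, Design}; time slot 2 → {Outreach, Ethics, Budget, Strategy, IT}; time slot 3 → {Hiring}. Every pair that conflicts lands in different time slots.

3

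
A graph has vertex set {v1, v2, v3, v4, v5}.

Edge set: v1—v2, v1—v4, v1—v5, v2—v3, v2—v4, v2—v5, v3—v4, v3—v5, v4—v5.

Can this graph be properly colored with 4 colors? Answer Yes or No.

Yes

The chromatic number is 4. v1, v2, v4, v5 are mutually adjacent (a clique of size 4), so at least 4 colors are needed.
4 colors suffice: color red → {v5}; color blue → {v4}; color green → {v2}; color yellow → {v1, v3}.
That is already a proper 4-coloring.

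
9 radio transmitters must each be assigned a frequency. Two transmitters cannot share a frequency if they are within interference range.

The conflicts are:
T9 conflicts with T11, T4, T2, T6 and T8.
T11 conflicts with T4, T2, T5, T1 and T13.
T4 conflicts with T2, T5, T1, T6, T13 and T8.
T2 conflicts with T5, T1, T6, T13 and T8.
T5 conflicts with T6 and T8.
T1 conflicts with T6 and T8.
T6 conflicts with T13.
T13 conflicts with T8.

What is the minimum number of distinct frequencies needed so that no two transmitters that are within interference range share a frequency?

4

T9, T4, T2, T6 pairwise conflict, so at least 4 frequencies are needed.
4 frequencies suffice: T9=4, T11=3, T4=2, T2=1, T5=4, T1=4, T6=3, T13=4, T8=3. Every pair that conflicts lands in different frequencies.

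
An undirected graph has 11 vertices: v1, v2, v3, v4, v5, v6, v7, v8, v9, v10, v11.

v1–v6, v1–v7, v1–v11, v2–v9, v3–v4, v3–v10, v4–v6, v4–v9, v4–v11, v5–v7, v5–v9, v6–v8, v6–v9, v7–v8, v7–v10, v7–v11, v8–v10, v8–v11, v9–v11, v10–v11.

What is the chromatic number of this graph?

v7, v8, v10, v11 are mutually adjacent (a clique of size 4), so at least 4 colors are needed.
A valid assignment using 4 colors: v1=3, v2=1, v3=1, v4=3, v5=1, v6=1, v7=2, v8=3, v9=2, v10=4, v11=1. No two adjacent vertices share a color.

4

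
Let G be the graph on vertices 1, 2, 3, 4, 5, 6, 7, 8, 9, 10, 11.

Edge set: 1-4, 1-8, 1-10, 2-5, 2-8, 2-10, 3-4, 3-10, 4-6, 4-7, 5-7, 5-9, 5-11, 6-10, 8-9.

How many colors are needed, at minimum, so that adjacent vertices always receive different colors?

3 and 10 are adjacent, so at least 2 colors are needed.
2 colors suffice: color red → {4, 5, 8, 10}; color blue → {1, 2, 3, 6, 7, 9, 11}. Each edge has distinct colors on its endpoints.

2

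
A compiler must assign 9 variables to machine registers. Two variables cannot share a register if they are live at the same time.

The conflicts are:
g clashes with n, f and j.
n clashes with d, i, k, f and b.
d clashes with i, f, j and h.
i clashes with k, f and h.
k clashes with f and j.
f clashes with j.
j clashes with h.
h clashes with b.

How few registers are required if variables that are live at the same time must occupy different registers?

n, d, i, f are mutually in conflict, so at least 4 registers are needed.
4 registers suffice: register 1 → {f, h}; register 2 → {n, j}; register 3 → {g, i, b}; register 4 → {d, k}. No two conflicting variables share a register.

4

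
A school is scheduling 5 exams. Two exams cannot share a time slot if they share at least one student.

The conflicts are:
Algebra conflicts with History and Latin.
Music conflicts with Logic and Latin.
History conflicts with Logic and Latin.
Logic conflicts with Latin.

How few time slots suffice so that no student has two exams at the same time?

3

History, Logic, Latin all conflict with each other, so at least 3 time slots are needed.
3 time slots suffice: time slot 1 → {Latin}; time slot 2 → {Algebra, Logic}; time slot 3 → {Music, History}. Each listed conflict is separated.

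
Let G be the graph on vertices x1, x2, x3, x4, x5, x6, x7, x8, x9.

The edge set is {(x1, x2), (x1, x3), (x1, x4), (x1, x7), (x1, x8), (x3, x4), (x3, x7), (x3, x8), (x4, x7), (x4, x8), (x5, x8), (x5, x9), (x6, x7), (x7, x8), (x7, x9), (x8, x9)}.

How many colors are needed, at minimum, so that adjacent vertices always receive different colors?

5

x1, x3, x4, x7, x8 are mutually adjacent (a clique of size 5), so at least 5 colors are needed.
One proper 5-coloring: x1=3, x2=1, x3=5, x4=4, x5=2, x6=1, x7=2, x8=1, x9=3. No two adjacent vertices share a color.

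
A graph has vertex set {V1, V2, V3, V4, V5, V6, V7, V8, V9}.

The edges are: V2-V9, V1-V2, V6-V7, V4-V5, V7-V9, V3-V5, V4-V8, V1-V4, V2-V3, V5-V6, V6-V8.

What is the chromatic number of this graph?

3

The cycle V3-V2-V1-V4-V5-V3 has odd length 5, so it cannot be 2-colored; at least 3 colors are needed.
One proper 3-coloring: V1=2, V2=1, V3=3, V4=1, V5=2, V6=1, V7=2, V8=2, V9=3. Every edge joins two different colors.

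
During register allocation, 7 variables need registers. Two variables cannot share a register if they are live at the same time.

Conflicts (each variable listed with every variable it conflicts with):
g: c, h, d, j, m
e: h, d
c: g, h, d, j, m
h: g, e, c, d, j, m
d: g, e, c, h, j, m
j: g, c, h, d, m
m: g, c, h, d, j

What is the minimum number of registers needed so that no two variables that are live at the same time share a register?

6

g, c, h, d, j, m are mutually in conflict, so at least 6 registers are needed.
6 registers suffice: register 1 → {h}; register 2 → {d}; register 3 → {e, c}; register 4 → {g}; register 5 → {j}; register 6 → {m}. Every pair that conflicts lands in different registers.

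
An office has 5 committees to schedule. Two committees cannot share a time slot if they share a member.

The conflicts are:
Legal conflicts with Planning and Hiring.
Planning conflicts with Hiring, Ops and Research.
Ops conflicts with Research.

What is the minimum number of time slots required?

3

Legal, Planning, Hiring are mutually in conflict, so at least 3 time slots are needed.
3 time slots suffice: time slot 1 → {Planning}; time slot 2 → {Hiring, Research}; time slot 3 → {Legal, Ops}. Each listed conflict is separated.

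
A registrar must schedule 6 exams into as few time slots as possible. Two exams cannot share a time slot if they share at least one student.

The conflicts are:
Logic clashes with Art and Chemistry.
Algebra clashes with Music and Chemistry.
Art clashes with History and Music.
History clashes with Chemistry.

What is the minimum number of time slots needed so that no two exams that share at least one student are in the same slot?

3

The cycle Chemistry-Algebra-Music-Art-Logic-Chemistry has odd length 5, so it cannot be 2-colored; at least 3 time slots are needed.
3 time slots suffice: time slot 1 → {Art, Chemistry}; time slot 2 → {Logic, History, Music}; time slot 3 → {Algebra}. No two conflicting exams share a time slot.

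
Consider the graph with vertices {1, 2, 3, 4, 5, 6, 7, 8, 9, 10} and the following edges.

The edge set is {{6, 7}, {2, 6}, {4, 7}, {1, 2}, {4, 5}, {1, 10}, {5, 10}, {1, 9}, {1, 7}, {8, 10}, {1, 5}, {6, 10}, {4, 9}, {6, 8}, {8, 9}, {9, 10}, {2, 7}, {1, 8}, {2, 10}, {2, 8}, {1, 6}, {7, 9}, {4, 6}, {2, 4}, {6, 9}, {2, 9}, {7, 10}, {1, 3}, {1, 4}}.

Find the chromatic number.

1, 2, 4, 6, 7, 9 are mutually adjacent (a clique of size 6), so at least 6 colors are needed.
One proper 6-coloring: 1=a, 2=b, 3=b, 4=c, 5=b, 6=d, 7=f, 8=f, 9=e, 10=c. Each edge has distinct colors on its endpoints.

6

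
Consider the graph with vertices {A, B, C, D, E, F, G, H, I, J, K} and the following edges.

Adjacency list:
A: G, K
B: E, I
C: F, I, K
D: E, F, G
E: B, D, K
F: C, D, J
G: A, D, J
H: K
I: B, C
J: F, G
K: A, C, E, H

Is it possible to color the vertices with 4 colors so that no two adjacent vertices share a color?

The chromatic number is 3. The cycle E-D-F-C-K-E has odd length 5, so it cannot be 2-colored; at least 3 colors are needed.
3 colors suffice: color red → {B, F, G, K}; color blue → {A, C, D, H, J}; color green → {E, I}.
Since 4 ≥ 3, a proper 4-coloring certainly exists.

Yes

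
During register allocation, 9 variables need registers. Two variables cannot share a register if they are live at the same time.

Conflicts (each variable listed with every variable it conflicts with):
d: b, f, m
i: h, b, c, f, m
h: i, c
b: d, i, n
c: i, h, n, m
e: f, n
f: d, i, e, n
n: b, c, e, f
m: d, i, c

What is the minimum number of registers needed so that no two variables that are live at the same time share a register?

3

e, f, n are mutually in conflict, so at least 3 registers are needed.
3 registers suffice: d=1, i=1, h=3, b=2, c=2, e=3, f=2, n=1, m=3. Each listed conflict is separated.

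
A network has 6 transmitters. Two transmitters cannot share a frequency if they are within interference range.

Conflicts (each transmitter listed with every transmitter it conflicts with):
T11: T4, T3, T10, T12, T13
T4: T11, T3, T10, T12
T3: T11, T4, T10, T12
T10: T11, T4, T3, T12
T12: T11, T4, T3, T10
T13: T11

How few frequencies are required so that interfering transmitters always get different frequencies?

5

T11, T4, T3, T10, T12 all conflict with each other, so at least 5 frequencies are needed.
5 frequencies suffice: T11=1, T4=5, T3=3, T10=4, T12=2, T13=2. Each listed conflict is separated.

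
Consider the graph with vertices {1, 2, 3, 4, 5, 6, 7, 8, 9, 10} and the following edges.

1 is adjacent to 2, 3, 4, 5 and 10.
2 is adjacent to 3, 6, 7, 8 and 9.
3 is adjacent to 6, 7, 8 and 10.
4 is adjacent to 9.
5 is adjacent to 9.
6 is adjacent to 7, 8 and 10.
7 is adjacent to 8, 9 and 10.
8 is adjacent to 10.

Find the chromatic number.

5

3, 6, 7, 8, 10 are pairwise adjacent (a clique of size 5), so at least 5 colors are needed.
A valid assignment using 5 colors: 1=blue, 2=green, 3=red, 4=green, 5=green, 6=purple, 7=blue, 8=yellow, 9=red, 10=green. No two adjacent vertices share a color.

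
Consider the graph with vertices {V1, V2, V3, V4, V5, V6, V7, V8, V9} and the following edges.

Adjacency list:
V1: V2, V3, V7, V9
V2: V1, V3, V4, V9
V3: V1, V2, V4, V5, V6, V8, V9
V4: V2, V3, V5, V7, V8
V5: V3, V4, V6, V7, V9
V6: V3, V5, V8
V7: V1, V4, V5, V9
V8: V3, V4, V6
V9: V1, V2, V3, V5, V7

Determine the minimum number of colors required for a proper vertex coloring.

V1, V2, V3, V9 form a clique, so at least 4 colors are needed.
One proper 4-coloring: V1=3, V2=4, V3=1, V4=2, V5=3, V6=2, V7=1, V8=3, V9=2. No two adjacent vertices share a color.

4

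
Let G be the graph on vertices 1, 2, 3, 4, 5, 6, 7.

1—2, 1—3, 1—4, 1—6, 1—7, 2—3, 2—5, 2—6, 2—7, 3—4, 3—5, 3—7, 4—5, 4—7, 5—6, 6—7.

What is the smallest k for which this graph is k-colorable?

4

1, 2, 6, 7 form a clique, so at least 4 colors are needed.
One proper 4-coloring: 1=c, 2=d, 3=b, 4=d, 5=a, 6=b, 7=a. No two adjacent vertices share a color.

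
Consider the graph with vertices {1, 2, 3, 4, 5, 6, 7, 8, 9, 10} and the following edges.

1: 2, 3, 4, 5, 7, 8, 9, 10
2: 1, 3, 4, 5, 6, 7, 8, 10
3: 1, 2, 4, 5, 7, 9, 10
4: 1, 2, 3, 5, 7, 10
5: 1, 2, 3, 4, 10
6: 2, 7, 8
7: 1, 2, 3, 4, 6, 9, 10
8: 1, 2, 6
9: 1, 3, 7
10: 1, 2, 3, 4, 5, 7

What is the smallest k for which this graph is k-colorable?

6

1, 2, 3, 4, 5, 10 are pairwise adjacent (a clique of size 6), so at least 6 colors are needed.
One proper 6-coloring: 1=red, 2=blue, 3=yellow, 4=orange, 5=green, 6=red, 7=green, 8=green, 9=blue, 10=purple. Every edge joins two different colors.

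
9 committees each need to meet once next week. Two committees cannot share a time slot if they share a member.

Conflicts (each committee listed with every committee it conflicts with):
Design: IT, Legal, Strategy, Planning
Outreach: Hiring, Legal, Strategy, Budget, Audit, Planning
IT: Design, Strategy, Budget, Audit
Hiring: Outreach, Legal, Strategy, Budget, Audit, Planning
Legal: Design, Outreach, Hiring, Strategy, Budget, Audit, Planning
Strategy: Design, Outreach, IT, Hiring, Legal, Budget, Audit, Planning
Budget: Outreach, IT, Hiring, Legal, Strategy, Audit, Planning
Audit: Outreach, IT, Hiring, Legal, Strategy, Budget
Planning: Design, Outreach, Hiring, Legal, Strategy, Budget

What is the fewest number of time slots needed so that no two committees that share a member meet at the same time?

Outreach, Hiring, Legal, Strategy, Budget, Planning all conflict with each other, so at least 6 time slots are needed.
A valid assignment using 6 time slots: Design=3, Outreach=5, IT=2, Hiring=6, Legal=2, Strategy=1, Budget=3, Audit=4, Planning=4. Every pair that conflicts lands in different time slots.

6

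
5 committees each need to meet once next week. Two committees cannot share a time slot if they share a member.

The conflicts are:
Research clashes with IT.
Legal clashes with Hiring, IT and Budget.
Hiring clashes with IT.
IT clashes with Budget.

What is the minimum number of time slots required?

3

Legal, IT, Budget pairwise conflict, so at least 3 time slots are needed.
3 time slots suffice: time slot 1 → {IT}; time slot 2 → {Research, Legal}; time slot 3 → {Hiring, Budget}. No two conflicting committees share a time slot.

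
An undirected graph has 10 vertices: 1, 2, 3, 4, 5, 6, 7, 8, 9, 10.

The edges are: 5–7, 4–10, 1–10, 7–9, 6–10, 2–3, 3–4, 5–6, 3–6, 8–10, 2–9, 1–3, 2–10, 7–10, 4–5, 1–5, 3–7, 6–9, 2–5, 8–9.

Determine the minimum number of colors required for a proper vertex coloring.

2

4 and 10 are adjacent, so at least 2 colors are needed.
A valid assignment using 2 colors: 1=b, 2=b, 3=a, 4=b, 5=a, 6=b, 7=b, 8=b, 9=a, 10=a. Every edge joins two different colors.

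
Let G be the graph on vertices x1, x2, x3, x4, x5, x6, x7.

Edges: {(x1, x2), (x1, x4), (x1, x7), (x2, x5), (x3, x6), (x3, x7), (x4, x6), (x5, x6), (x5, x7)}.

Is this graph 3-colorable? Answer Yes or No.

Yes

The chromatic number is 3. The cycle x3-x6-x4-x1-x7-x3 has odd length 5, so it cannot be 2-colored; at least 3 colors are needed.
One proper 3-coloring: x1=1, x2=2, x3=1, x4=3, x5=1, x6=2, x7=2.
That is already a proper 3-coloring.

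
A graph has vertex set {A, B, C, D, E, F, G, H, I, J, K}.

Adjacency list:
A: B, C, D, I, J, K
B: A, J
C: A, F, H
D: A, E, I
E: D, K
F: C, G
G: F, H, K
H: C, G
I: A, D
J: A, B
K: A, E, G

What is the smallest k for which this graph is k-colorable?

3

A, B, J are mutually adjacent, so at least 3 colors are needed.
A valid assignment using 3 colors: A=1, B=3, C=2, D=2, E=1, F=3, G=1, H=3, I=3, J=2, K=2. No two adjacent vertices share a color.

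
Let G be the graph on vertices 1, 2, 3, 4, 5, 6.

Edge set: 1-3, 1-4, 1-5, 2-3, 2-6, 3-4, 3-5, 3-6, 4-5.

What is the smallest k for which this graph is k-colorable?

1, 3, 4, 5 form a clique, so at least 4 colors are needed.
4 colors suffice: color a → {3}; color b → {5, 6}; color c → {1, 2}; color d → {4}. Each edge has distinct colors on its endpoints.

4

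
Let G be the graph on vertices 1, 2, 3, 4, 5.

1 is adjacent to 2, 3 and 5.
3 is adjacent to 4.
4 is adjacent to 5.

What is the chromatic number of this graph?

2

1 and 3 are adjacent, so at least 2 colors are needed.
A valid assignment using 2 colors: 1=a, 2=b, 3=b, 4=a, 5=b. No two adjacent vertices share a color.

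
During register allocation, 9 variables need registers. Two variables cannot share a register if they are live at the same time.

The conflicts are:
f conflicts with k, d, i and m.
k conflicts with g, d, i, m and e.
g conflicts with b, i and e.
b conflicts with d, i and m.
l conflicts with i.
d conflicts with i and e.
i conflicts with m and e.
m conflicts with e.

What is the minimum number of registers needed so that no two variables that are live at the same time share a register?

4

f, k, d, i are mutually in conflict, so at least 4 registers are needed.
A valid assignment using 4 registers: f=3, k=2, g=4, b=2, l=2, d=4, i=1, m=4, e=3. Each listed conflict is separated.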